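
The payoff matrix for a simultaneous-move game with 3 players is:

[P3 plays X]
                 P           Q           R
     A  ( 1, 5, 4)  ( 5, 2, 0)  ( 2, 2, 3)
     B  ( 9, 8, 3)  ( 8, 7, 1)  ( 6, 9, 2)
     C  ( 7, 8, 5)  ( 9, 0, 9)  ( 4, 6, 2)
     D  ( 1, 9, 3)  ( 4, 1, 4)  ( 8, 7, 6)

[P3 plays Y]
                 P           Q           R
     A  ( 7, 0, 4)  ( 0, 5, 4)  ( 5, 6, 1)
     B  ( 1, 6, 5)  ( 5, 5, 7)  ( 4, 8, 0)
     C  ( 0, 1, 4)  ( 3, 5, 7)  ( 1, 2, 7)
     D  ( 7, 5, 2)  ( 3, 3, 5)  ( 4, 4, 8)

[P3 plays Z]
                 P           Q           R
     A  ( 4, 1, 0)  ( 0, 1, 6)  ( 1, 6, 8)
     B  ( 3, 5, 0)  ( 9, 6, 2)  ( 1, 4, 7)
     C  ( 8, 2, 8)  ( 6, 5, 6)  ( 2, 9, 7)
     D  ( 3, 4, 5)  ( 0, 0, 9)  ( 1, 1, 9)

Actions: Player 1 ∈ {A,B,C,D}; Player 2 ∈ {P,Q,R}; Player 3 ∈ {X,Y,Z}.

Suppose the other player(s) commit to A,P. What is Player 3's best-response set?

u_3(X vs A,P) = 4
u_3(Y vs A,P) = 4
u_3(Z vs A,P) = 0
max payoff 4 at {X,Y}

BR_3 = {X,Y}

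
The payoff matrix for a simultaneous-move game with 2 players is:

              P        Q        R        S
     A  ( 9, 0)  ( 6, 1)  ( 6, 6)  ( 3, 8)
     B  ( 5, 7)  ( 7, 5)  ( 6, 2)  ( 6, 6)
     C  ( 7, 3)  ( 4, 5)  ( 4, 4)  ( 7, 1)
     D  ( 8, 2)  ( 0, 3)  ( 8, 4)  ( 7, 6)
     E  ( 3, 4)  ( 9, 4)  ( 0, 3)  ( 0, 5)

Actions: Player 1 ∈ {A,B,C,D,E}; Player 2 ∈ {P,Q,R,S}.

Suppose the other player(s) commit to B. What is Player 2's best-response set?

u_2(P vs B) = 7
u_2(Q vs B) = 5
u_2(R vs B) = 2
u_2(S vs B) = 6
max payoff 7 at {P}

argmax u_2 = {P}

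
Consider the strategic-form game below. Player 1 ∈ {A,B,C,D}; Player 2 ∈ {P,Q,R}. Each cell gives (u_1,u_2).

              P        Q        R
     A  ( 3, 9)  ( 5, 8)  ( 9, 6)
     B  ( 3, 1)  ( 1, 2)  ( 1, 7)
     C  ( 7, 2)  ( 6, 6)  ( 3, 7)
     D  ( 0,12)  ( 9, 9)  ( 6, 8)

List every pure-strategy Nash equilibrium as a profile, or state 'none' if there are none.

(A,P): not NE [P1→C gives 7>3]
(A,Q): not NE [P1→D gives 9>5; P2→P gives 9>8]
(A,R): not NE [P2→P gives 9>6]
(B,P): not NE [P1→C gives 7>3; P2→R gives 7>1]
(B,Q): not NE [P1→D gives 9>1; P2→R gives 7>2]
(B,R): not NE [P1→A gives 9>1]
(C,P): not NE [P2→R gives 7>2]
(C,Q): not NE [P1→D gives 9>6; P2→R gives 7>6]
(C,R): not NE [P1→A gives 9>3]
(D,P): not NE [P1→C gives 7>0]
(D,Q): not NE [P2→P gives 12>9]
(D,R): not NE [P1→A gives 9>6; P2→P gives 12>8]

PSNE: ∅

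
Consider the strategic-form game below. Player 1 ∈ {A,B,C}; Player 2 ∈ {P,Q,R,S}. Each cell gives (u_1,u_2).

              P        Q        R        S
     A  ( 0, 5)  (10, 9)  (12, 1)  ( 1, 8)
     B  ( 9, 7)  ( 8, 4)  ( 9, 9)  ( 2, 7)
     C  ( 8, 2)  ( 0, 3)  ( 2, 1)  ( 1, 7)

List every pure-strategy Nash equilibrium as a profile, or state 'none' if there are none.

(A,P): not NE [P1→B gives 9>0; P2→Q gives 9>5]
(A,Q): NE
(A,R): not NE [P2→Q gives 9>1]
(A,S): not NE [P1→B gives 2>1; P2→Q gives 9>8]
(B,P): not NE [P2→R gives 9>7]
(B,Q): not NE [P1→A gives 10>8; P2→R gives 9>4]
(B,R): not NE [P1→A gives 12>9]
(B,S): not NE [P2→R gives 9>7]
(C,P): not NE [P1→B gives 9>8; P2→S gives 7>2]
(C,Q): not NE [P1→A gives 10>0; P2→S gives 7>3]
(C,R): not NE [P1→A gives 12>2; P2→S gives 7>1]
(C,S): not NE [P1→B gives 2>1]

Nash profiles: (A,Q)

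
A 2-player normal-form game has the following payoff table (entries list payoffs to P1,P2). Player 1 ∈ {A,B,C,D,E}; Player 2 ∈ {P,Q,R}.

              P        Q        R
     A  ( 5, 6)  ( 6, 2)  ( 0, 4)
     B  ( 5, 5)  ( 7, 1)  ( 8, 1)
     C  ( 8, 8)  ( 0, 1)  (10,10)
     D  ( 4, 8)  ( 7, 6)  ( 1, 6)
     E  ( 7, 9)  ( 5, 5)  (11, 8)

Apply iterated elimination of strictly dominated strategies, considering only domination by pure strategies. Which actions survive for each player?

Remaining: P1:{C,E} P2:{P,R}

P2 drop Q (P beats it: A:6>2 B:5>1 C:8>1 D:8>6 E:9>5)
P1 drop A (C beats it: P:8>5 R:10>0)
P1 drop B (C beats it: P:8>5 R:10>8)
P1 drop D (C beats it: P:8>4 R:10>1)
P1→{C,E} P2→{P,R}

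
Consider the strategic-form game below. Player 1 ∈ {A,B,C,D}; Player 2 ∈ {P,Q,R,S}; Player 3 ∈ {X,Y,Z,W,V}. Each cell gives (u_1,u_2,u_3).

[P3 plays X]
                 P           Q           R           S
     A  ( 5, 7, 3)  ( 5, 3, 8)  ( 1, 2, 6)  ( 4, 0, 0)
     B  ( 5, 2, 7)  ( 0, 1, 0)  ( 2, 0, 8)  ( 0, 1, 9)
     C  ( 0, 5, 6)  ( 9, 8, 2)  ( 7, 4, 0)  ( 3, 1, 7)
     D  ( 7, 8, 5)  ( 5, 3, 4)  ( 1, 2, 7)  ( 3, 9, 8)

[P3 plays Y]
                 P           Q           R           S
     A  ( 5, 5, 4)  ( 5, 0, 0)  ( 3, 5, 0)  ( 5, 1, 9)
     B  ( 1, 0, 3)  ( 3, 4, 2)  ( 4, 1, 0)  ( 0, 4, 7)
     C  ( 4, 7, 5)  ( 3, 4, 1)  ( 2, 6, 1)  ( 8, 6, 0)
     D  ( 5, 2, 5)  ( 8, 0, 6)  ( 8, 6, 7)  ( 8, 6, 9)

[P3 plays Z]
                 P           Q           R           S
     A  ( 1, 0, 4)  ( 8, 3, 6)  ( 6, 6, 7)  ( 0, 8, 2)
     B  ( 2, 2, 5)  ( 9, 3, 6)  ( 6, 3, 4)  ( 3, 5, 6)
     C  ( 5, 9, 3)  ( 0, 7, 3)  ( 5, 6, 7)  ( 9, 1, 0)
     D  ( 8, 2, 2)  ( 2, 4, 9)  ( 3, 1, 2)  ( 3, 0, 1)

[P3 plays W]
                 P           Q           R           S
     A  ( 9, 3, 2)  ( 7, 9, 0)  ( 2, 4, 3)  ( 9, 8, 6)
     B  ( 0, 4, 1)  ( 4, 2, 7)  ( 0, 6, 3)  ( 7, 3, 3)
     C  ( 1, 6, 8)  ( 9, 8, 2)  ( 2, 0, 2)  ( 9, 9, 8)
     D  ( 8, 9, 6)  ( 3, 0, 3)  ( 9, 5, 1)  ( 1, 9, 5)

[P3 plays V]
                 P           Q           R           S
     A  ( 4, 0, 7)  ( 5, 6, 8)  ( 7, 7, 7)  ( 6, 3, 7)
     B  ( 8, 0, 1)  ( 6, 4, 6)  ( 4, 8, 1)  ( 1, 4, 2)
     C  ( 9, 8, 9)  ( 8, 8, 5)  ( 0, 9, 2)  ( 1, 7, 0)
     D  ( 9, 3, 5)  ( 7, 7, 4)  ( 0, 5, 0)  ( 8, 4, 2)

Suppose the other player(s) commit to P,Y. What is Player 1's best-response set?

BR_1 = {A,D}

u_1(A vs P,Y) = 5
u_1(B vs P,Y) = 1
u_1(C vs P,Y) = 4
u_1(D vs P,Y) = 5
max payoff 5 at {A,D}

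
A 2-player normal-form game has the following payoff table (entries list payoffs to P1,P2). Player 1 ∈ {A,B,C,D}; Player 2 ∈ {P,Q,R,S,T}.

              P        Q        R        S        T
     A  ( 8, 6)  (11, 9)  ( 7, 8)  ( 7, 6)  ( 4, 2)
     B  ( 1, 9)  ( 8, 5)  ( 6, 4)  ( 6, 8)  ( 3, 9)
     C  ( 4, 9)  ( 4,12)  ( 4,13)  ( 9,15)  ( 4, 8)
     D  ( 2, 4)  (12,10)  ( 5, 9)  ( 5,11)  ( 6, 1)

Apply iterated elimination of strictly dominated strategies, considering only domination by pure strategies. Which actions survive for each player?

P1 drop B (A beats it: P:8>1 Q:11>8 R:7>6 S:7>6 T:4>3)
P2 drop P (Q beats it: A:9>6 C:12>9 D:10>4)
P2 drop T (Q beats it: A:9>2 C:12>8 D:10>1)
P1→{A,C,D} P2→{Q,R,S}

IESDS → P1:{A,C,D} P2:{Q,R,S}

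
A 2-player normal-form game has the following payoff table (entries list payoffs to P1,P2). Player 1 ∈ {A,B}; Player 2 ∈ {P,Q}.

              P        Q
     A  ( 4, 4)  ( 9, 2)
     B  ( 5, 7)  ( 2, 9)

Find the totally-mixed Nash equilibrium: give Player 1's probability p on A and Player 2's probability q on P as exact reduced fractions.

p=1/2, q=7/8

P1 indiff ⇒ q·4+(1-q)·9 = q·5+(1-q)·2 ⇒ q(-1) = (1-q)(-7) ⇒ q = 7/8
P2 indiff ⇒ p·4+(1-p)·7 = p·2+(1-p)·9 ⇒ p(2) = (1-p)(2) ⇒ p = 1/2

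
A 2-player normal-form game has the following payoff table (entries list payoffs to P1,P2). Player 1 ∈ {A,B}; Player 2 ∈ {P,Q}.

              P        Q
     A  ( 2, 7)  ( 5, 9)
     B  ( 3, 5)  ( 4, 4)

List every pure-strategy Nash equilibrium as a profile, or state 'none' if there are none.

NE set: (A,Q), (B,P)

(A,P): not NE [P1→B gives 3>2; P2→Q gives 9>7]
(A,Q): NE
(B,P): NE
(B,Q): not NE [P1→A gives 5>4; P2→P gives 5>4]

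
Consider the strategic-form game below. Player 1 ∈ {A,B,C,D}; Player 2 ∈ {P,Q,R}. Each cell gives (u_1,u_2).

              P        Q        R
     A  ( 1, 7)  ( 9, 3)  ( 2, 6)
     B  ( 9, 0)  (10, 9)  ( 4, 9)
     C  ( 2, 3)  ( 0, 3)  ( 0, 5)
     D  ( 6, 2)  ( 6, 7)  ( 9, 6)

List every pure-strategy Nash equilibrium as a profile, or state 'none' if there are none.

(A,P): not NE [P1→B gives 9>1]
(A,Q): not NE [P1→B gives 10>9; P2→P gives 7>3]
(A,R): not NE [P1→D gives 9>2; P2→P gives 7>6]
(B,P): not NE [P2→R gives 9>0]
(B,Q): NE
(B,R): not NE [P1→D gives 9>4]
(C,P): not NE [P1→B gives 9>2; P2→R gives 5>3]
(C,Q): not NE [P1→B gives 10>0; P2→R gives 5>3]
(C,R): not NE [P1→D gives 9>0]
(D,P): not NE [P1→B gives 9>6; P2→Q gives 7>2]
(D,Q): not NE [P1→B gives 10>6]
(D,R): not NE [P2→Q gives 7>6]

NE set: (B,Q)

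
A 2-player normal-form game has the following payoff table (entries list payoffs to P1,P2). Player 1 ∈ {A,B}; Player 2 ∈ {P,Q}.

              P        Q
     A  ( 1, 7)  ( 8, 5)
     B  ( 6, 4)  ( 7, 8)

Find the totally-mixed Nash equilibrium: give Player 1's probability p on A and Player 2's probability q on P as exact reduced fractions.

P1 indiff ⇒ q·1+(1-q)·8 = q·6+(1-q)·7 ⇒ q(-5) = (1-q)(-1) ⇒ q = 1/6
P2 indiff ⇒ p·7+(1-p)·4 = p·5+(1-p)·8 ⇒ p(2) = (1-p)(4) ⇒ p = 2/3

p=2/3, q=1/6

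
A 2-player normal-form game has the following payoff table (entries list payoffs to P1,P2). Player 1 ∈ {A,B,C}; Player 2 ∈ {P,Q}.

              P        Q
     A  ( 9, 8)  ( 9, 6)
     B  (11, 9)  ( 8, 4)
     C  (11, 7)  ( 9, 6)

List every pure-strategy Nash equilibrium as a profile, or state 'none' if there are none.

(A,P): not NE [P1→C gives 11>9]
(A,Q): not NE [P2→P gives 8>6]
(B,P): NE
(B,Q): not NE [P1→C gives 9>8; P2→P gives 9>4]
(C,P): NE
(C,Q): not NE [P2→P gives 7>6]

NE set: (B,P), (C,P)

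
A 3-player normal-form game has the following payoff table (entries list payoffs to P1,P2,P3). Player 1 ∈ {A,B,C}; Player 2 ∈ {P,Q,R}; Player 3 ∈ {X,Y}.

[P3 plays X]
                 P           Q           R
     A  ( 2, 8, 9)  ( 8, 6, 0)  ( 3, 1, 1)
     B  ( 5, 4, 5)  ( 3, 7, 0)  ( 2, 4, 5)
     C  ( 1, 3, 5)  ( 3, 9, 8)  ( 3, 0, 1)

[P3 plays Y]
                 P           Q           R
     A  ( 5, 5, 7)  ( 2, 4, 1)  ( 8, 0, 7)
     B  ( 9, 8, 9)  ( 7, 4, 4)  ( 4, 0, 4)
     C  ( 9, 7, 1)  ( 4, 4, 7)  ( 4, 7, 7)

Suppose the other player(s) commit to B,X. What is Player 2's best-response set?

P2 best: {Q}

u_2(P vs B,X) = 4
u_2(Q vs B,X) = 7
u_2(R vs B,X) = 4
max payoff 7 at {Q}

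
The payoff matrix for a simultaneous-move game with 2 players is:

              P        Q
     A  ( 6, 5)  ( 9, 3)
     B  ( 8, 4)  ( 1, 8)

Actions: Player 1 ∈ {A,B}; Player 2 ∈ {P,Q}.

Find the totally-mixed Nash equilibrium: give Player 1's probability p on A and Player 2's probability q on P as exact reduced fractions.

P1 mixes 2/3 on A; P2 mixes 4/5 on P

P1 indiff ⇒ q·6+(1-q)·9 = q·8+(1-q)·1 ⇒ q(-2) = (1-q)(-8) ⇒ q = 4/5
P2 indiff ⇒ p·5+(1-p)·4 = p·3+(1-p)·8 ⇒ p(2) = (1-p)(4) ⇒ p = 2/3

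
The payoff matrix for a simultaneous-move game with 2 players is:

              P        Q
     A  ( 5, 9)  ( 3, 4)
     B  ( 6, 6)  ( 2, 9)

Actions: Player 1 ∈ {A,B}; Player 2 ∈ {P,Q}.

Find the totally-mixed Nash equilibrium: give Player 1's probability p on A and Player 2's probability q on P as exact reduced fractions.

P1 mixes 3/8 on A; P2 mixes 1/2 on P

P1 indiff ⇒ q·5+(1-q)·3 = q·6+(1-q)·2 ⇒ q(-1) = (1-q)(-1) ⇒ q = 1/2
P2 indiff ⇒ p·9+(1-p)·6 = p·4+(1-p)·9 ⇒ p(5) = (1-p)(3) ⇒ p = 3/8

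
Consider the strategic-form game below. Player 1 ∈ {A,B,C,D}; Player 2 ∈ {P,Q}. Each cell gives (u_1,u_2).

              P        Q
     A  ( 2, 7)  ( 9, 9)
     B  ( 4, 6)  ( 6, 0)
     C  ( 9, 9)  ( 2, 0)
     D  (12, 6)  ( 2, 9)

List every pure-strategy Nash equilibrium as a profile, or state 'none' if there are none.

(A,P): not NE [P1→D gives 12>2; P2→Q gives 9>7]
(A,Q): NE
(B,P): not NE [P1→D gives 12>4]
(B,Q): not NE [P1→A gives 9>6; P2→P gives 6>0]
(C,P): not NE [P1→D gives 12>9]
(C,Q): not NE [P1→A gives 9>2; P2→P gives 9>0]
(D,P): not NE [P2→Q gives 9>6]
(D,Q): not NE [P1→A gives 9>2]

NE set: (A,Q)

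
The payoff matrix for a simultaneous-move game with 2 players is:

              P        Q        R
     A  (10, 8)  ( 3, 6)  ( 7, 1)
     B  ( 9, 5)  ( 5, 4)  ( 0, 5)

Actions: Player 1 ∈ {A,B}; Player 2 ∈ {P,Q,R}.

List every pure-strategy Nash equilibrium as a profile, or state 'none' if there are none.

(A,P): NE
(A,Q): not NE [P1→B gives 5>3; P2→P gives 8>6]
(A,R): not NE [P2→P gives 8>1]
(B,P): not NE [P1→A gives 10>9]
(B,Q): not NE [P2→R gives 5>4]
(B,R): not NE [P1→A gives 7>0]

PSNE = {(A,P)}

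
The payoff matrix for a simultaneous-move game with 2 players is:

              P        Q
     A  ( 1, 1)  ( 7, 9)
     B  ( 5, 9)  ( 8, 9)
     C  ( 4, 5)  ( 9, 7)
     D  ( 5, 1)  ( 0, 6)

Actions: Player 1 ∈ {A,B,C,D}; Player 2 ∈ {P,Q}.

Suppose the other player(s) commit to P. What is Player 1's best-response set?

u_1(A vs P) = 1
u_1(B vs P) = 5
u_1(C vs P) = 4
u_1(D vs P) = 5
max payoff 5 at {B,D}

argmax u_1 = {B,D}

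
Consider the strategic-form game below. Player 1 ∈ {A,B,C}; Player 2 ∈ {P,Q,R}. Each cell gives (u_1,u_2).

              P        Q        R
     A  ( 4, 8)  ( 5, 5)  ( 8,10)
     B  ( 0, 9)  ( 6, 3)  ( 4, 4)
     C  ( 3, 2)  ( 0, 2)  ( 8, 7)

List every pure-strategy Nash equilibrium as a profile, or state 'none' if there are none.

Nash profiles: (A,R), (C,R)

(A,P): not NE [P2→R gives 10>8]
(A,Q): not NE [P1→B gives 6>5; P2→R gives 10>5]
(A,R): NE
(B,P): not NE [P1→A gives 4>0]
(B,Q): not NE [P2→P gives 9>3]
(B,R): not NE [P1→C gives 8>4; P2→P gives 9>4]
(C,P): not NE [P1→A gives 4>3; P2→R gives 7>2]
(C,Q): not NE [P1→B gives 6>0; P2→R gives 7>2]
(C,R): NE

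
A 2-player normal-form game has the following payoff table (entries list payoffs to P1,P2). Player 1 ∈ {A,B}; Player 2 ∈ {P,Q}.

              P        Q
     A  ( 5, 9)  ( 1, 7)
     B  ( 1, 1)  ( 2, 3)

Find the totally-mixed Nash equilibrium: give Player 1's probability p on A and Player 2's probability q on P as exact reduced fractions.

P1 indiff ⇒ q·5+(1-q)·1 = q·1+(1-q)·2 ⇒ q(4) = (1-q)(1) ⇒ q = 1/5
P2 indiff ⇒ p·9+(1-p)·1 = p·7+(1-p)·3 ⇒ p(2) = (1-p)(2) ⇒ p = 1/2

p=1/2, q=1/5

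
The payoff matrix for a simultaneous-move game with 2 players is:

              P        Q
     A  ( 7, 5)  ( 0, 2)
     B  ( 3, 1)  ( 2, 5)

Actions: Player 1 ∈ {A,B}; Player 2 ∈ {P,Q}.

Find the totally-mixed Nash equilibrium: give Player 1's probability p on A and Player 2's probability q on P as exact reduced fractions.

P1 indiff ⇒ q·7+(1-q)·0 = q·3+(1-q)·2 ⇒ q(4) = (1-q)(2) ⇒ q = 1/3
P2 indiff ⇒ p·5+(1-p)·1 = p·2+(1-p)·5 ⇒ p(3) = (1-p)(4) ⇒ p = 4/7

(p,q) = (4/7, 1/3)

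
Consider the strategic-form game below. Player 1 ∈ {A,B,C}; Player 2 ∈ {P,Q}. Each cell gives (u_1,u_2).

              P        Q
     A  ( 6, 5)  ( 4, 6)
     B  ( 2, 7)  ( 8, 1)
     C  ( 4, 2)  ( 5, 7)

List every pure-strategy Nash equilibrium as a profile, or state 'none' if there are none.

(A,P): not NE [P2→Q gives 6>5]
(A,Q): not NE [P1→B gives 8>4]
(B,P): not NE [P1→A gives 6>2]
(B,Q): not NE [P2→P gives 7>1]
(C,P): not NE [P1→A gives 6>4; P2→Q gives 7>2]
(C,Q): not NE [P1→B gives 8>5]

Equilibria: none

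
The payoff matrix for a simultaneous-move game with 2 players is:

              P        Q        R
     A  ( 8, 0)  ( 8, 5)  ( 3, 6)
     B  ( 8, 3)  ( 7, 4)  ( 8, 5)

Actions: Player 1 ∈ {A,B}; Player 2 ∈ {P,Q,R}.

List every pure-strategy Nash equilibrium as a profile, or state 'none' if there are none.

(A,P): not NE [P2→R gives 6>0]
(A,Q): not NE [P2→R gives 6>5]
(A,R): not NE [P1→B gives 8>3]
(B,P): not NE [P2→R gives 5>3]
(B,Q): not NE [P1→A gives 8>7; P2→R gives 5>4]
(B,R): NE

Nash profiles: (B,R)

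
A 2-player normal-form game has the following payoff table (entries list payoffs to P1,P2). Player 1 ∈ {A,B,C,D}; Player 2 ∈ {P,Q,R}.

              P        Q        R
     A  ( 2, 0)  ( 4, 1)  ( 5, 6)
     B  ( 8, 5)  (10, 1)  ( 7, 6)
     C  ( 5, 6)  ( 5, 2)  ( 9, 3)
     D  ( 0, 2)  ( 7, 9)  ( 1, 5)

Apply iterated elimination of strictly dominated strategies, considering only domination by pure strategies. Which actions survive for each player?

P1 drop A (B beats it: P:8>2 Q:10>4 R:7>5)
P1 drop D (B beats it: P:8>0 Q:10>7 R:7>1)
P2 drop Q (P beats it: B:5>1 C:6>2)
P1→{B,C} P2→{P,R}

IESDS → P1:{B,C} P2:{P,R}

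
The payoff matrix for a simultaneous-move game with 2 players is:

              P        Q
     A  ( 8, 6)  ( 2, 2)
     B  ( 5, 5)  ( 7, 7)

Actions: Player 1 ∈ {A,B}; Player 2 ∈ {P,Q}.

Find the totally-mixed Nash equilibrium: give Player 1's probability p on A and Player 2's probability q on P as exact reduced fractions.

p=1/3, q=5/8

P1 indiff ⇒ q·8+(1-q)·2 = q·5+(1-q)·7 ⇒ q(3) = (1-q)(5) ⇒ q = 5/8
P2 indiff ⇒ p·6+(1-p)·5 = p·2+(1-p)·7 ⇒ p(4) = (1-p)(2) ⇒ p = 1/3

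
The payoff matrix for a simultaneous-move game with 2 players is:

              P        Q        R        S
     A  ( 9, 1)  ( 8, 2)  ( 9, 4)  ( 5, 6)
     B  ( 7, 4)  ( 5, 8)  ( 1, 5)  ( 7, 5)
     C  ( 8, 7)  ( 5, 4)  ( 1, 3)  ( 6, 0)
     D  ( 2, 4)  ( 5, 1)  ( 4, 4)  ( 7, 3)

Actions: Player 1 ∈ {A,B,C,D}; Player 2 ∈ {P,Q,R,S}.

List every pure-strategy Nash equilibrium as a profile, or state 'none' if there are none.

(A,P): not NE [P2→S gives 6>1]
(A,Q): not NE [P2→S gives 6>2]
(A,R): not NE [P2→S gives 6>4]
(A,S): not NE [P1→D gives 7>5]
(B,P): not NE [P1→A gives 9>7; P2→Q gives 8>4]
(B,Q): not NE [P1→A gives 8>5]
(B,R): not NE [P1→A gives 9>1; P2→Q gives 8>5]
(B,S): not NE [P2→Q gives 8>5]
(C,P): not NE [P1→A gives 9>8]
(C,Q): not NE [P1→A gives 8>5; P2→P gives 7>4]
(C,R): not NE [P1→A gives 9>1; P2→P gives 7>3]
(C,S): not NE [P1→D gives 7>6; P2→P gives 7>0]
(D,P): not NE [P1→A gives 9>2]
(D,Q): not NE [P1→A gives 8>5; P2→R gives 4>1]
(D,R): not NE [P1→A gives 9>4]
(D,S): not NE [P2→R gives 4>3]

No pure NE.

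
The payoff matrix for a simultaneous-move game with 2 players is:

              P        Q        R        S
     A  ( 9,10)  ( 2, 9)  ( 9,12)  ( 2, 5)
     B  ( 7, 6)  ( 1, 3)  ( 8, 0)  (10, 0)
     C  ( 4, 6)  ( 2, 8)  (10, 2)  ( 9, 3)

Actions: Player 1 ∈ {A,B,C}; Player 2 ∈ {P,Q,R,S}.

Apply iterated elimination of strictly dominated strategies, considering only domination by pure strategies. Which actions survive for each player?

P2 drop S (P beats it: A:10>5 B:6>0 C:6>3)
P1 drop B (A beats it: P:9>7 Q:2>1 R:9>8)
P1→{A,C} P2→{P,Q,R}

IESDS → P1:{A,C} P2:{P,Q,R}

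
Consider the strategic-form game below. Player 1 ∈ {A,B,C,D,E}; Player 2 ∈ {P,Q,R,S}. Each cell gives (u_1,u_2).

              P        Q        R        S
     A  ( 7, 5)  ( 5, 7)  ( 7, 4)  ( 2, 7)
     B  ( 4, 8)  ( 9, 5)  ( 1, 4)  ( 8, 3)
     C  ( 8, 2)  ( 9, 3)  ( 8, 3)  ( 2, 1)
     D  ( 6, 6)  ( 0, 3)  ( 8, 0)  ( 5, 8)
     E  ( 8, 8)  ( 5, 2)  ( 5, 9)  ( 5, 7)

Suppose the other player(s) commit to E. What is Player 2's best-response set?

u_2(P vs E) = 8
u_2(Q vs E) = 2
u_2(R vs E) = 9
u_2(S vs E) = 7
max payoff 9 at {R}

P2 best: {R}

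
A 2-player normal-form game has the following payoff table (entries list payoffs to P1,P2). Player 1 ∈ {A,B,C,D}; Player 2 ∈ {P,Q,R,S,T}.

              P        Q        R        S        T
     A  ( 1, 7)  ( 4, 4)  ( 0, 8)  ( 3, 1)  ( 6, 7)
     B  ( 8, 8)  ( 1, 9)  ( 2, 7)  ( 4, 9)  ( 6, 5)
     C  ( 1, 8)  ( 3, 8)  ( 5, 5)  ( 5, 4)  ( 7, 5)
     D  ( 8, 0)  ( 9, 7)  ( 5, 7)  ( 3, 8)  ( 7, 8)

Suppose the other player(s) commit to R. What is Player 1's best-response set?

P1 best: {C,D}

u_1(A vs R) = 0
u_1(B vs R) = 2
u_1(C vs R) = 5
u_1(D vs R) = 5
max payoff 5 at {C,D}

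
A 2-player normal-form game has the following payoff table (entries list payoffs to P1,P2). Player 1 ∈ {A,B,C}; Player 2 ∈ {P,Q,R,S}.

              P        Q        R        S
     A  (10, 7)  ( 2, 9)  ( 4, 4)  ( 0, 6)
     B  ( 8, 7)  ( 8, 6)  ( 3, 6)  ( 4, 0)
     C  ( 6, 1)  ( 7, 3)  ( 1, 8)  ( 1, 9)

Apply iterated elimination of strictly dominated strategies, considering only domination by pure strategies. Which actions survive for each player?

Survivors P1:{A,B} P2:{P,Q}

P1 drop C (B beats it: P:8>6 Q:8>7 R:3>1 S:4>1)
P2 drop R (P beats it: A:7>4 B:7>6)
P2 drop S (P beats it: A:7>6 B:7>0)
P1→{A,B} P2→{P,Q}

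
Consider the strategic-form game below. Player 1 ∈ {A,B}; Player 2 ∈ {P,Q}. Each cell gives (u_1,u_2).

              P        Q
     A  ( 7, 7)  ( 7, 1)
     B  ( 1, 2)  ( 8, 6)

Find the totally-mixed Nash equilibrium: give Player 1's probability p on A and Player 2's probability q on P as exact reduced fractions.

(p,q) = (2/5, 1/7)

P1 indiff ⇒ q·7+(1-q)·7 = q·1+(1-q)·8 ⇒ q(6) = (1-q)(1) ⇒ q = 1/7
P2 indiff ⇒ p·7+(1-p)·2 = p·1+(1-p)·6 ⇒ p(6) = (1-p)(4) ⇒ p = 2/5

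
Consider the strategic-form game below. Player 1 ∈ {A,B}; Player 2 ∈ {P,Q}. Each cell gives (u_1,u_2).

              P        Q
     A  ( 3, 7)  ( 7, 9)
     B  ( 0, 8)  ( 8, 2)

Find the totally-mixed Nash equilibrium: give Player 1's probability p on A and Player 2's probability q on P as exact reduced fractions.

P1 indiff ⇒ q·3+(1-q)·7 = q·0+(1-q)·8 ⇒ q(3) = (1-q)(1) ⇒ q = 1/4
P2 indiff ⇒ p·7+(1-p)·8 = p·9+(1-p)·2 ⇒ p(-2) = (1-p)(-6) ⇒ p = 3/4

p=3/4, q=1/4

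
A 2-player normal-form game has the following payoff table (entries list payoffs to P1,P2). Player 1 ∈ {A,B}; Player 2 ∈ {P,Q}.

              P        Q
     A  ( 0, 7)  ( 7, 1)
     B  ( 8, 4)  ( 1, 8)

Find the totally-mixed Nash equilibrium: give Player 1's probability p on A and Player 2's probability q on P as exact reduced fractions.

P1 indiff ⇒ q·0+(1-q)·7 = q·8+(1-q)·1 ⇒ q(-8) = (1-q)(-6) ⇒ q = 3/7
P2 indiff ⇒ p·7+(1-p)·4 = p·1+(1-p)·8 ⇒ p(6) = (1-p)(4) ⇒ p = 2/5

(p,q) = (2/5, 3/7)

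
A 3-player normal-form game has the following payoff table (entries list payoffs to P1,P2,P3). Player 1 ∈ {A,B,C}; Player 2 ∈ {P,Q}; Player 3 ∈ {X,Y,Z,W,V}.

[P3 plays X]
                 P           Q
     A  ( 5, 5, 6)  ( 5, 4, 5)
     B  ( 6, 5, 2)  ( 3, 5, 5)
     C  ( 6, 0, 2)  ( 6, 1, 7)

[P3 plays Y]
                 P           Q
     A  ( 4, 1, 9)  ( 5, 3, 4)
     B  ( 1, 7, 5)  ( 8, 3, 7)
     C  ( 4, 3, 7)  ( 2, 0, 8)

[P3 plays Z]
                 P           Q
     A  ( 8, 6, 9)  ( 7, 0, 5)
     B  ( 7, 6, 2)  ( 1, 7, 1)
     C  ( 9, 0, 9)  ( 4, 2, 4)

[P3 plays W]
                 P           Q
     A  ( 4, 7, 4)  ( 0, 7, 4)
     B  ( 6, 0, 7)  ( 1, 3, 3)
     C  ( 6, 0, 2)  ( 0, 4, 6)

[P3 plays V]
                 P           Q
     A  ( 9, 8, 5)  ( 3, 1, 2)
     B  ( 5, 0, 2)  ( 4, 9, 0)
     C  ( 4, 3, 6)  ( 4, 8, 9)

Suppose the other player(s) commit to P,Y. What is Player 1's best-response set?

P1 best: {A,C}

u_1(A vs P,Y) = 4
u_1(B vs P,Y) = 1
u_1(C vs P,Y) = 4
max payoff 4 at {A,C}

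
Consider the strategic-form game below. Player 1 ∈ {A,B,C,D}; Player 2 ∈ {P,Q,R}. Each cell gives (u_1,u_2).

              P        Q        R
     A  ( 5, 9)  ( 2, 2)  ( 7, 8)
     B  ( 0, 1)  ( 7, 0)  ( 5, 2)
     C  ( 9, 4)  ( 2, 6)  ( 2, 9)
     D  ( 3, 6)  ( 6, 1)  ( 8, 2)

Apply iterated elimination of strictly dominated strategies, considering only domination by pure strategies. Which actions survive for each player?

P2 drop Q (R beats it: A:8>2 B:2>0 C:9>6 D:2>1)
P1 drop B (A beats it: P:5>0 R:7>5)
P1→{A,C,D} P2→{P,R}

IESDS → P1:{A,C,D} P2:{P,R}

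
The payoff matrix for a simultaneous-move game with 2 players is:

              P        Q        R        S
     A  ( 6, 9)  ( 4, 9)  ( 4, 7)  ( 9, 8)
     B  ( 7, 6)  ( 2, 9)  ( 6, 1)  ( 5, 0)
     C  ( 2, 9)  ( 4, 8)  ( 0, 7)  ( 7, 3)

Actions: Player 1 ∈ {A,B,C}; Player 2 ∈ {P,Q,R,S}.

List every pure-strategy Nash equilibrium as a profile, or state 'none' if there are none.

(A,P): not NE [P1→B gives 7>6]
(A,Q): NE
(A,R): not NE [P1→B gives 6>4; P2→Q gives 9>7]
(A,S): not NE [P2→Q gives 9>8]
(B,P): not NE [P2→Q gives 9>6]
(B,Q): not NE [P1→C gives 4>2]
(B,R): not NE [P2→Q gives 9>1]
(B,S): not NE [P1→A gives 9>5; P2→Q gives 9>0]
(C,P): not NE [P1→B gives 7>2]
(C,Q): not NE [P2→P gives 9>8]
(C,R): not NE [P1→B gives 6>0; P2→P gives 9>7]
(C,S): not NE [P1→A gives 9>7; P2→P gives 9>3]

Nash profiles: (A,Q)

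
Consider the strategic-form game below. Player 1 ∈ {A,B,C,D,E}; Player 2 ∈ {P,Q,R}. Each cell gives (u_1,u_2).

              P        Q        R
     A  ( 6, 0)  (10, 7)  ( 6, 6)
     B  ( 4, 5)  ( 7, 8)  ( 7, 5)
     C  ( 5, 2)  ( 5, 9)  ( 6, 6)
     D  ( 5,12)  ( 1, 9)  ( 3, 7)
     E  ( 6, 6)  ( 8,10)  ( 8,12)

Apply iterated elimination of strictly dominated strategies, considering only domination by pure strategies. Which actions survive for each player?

P1 drop B (E beats it: P:6>4 Q:8>7 R:8>7)
P1 drop C (E beats it: P:6>5 Q:8>5 R:8>6)
P1 drop D (A beats it: P:6>5 Q:10>1 R:6>3)
P2 drop P (Q beats it: A:7>0 E:10>6)
P1→{A,E} P2→{Q,R}

Remaining: P1:{A,E} P2:{Q,R}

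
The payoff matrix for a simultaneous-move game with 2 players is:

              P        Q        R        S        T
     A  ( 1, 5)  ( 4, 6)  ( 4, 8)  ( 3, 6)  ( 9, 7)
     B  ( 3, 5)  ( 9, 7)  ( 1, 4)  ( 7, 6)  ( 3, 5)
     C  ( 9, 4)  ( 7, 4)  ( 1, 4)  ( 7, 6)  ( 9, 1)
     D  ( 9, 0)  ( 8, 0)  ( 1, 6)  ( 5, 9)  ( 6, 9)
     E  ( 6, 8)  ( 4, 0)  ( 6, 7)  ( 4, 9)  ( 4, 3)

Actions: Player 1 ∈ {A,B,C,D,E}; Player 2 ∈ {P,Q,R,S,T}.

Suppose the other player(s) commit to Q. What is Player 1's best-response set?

BR_1 = {B}

u_1(A vs Q) = 4
u_1(B vs Q) = 9
u_1(C vs Q) = 7
u_1(D vs Q) = 8
u_1(E vs Q) = 4
max payoff 9 at {B}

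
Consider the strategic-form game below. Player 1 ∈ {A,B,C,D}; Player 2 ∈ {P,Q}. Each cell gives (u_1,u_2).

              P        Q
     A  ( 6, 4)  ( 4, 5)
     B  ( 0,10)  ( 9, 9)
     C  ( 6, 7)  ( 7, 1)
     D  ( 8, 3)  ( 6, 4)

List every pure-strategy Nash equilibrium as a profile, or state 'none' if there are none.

(A,P): not NE [P1→D gives 8>6; P2→Q gives 5>4]
(A,Q): not NE [P1→B gives 9>4]
(B,P): not NE [P1→D gives 8>0]
(B,Q): not NE [P2→P gives 10>9]
(C,P): not NE [P1→D gives 8>6]
(C,Q): not NE [P1→B gives 9>7; P2→P gives 7>1]
(D,P): not NE [P2→Q gives 4>3]
(D,Q): not NE [P1→B gives 9>6]

No pure NE.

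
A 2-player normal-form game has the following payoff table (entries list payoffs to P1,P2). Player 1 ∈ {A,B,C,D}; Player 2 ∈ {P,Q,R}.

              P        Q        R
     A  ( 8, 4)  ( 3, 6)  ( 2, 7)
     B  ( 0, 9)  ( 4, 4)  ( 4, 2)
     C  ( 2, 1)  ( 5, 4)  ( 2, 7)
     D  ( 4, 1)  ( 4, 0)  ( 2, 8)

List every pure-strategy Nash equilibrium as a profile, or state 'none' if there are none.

Equilibria: none

(A,P): not NE [P2→R gives 7>4]
(A,Q): not NE [P1→C gives 5>3; P2→R gives 7>6]
(A,R): not NE [P1→B gives 4>2]
(B,P): not NE [P1→A gives 8>0]
(B,Q): not NE [P1→C gives 5>4; P2→P gives 9>4]
(B,R): not NE [P2→P gives 9>2]
(C,P): not NE [P1→A gives 8>2; P2→R gives 7>1]
(C,Q): not NE [P2→R gives 7>4]
(C,R): not NE [P1→B gives 4>2]
(D,P): not NE [P1→A gives 8>4; P2→R gives 8>1]
(D,Q): not NE [P1→C gives 5>4; P2→R gives 8>0]
(D,R): not NE [P1→B gives 4>2]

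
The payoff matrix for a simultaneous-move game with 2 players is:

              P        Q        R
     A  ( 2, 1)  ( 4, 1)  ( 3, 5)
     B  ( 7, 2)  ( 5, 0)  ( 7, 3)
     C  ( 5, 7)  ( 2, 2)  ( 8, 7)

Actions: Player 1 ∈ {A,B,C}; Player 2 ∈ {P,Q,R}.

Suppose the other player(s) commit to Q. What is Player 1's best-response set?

u_1(A vs Q) = 4
u_1(B vs Q) = 5
u_1(C vs Q) = 2
max payoff 5 at {B}

argmax u_1 = {B}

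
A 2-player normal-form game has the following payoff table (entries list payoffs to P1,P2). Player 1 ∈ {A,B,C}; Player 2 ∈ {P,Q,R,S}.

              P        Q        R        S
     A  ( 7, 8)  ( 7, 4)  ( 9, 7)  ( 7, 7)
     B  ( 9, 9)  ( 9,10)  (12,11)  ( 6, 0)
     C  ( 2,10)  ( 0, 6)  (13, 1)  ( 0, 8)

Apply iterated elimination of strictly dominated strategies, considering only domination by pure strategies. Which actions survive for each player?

P2 drop S (P beats it: A:8>7 B:9>0 C:10>8)
P1 drop A (B beats it: P:9>7 Q:9>7 R:12>9)
P1→{B,C} P2→{P,Q,R}

Survivors P1:{B,C} P2:{P,Q,R}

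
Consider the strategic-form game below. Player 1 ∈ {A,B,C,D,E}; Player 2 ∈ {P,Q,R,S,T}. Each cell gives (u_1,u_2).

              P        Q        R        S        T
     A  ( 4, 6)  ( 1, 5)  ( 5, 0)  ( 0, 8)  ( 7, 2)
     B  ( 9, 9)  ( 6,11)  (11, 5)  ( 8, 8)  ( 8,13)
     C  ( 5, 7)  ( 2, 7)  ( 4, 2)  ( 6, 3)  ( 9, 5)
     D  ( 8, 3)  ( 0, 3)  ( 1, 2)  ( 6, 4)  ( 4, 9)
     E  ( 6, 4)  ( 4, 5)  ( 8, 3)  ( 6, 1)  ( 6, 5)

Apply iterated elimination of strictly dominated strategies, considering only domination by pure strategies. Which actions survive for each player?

Survivors P1:{B,C} P2:{P,Q,T}

P1 drop A (B beats it: P:9>4 Q:6>1 R:11>5 S:8>0 T:8>7)
P1 drop D (B beats it: P:9>8 Q:6>0 R:11>1 S:8>6 T:8>4)
P1 drop E (B beats it: P:9>6 Q:6>4 R:11>8 S:8>6 T:8>6)
P2 drop R (P beats it: B:9>5 C:7>2)
P2 drop S (P beats it: B:9>8 C:7>3)
P1→{B,C} P2→{P,Q,T}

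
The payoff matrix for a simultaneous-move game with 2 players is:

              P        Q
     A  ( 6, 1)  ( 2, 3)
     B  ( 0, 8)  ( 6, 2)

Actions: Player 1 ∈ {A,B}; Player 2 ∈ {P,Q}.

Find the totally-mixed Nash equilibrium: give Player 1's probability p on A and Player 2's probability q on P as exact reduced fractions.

(p,q) = (3/4, 2/5)

P1 indiff ⇒ q·6+(1-q)·2 = q·0+(1-q)·6 ⇒ q(6) = (1-q)(4) ⇒ q = 2/5
P2 indiff ⇒ p·1+(1-p)·8 = p·3+(1-p)·2 ⇒ p(-2) = (1-p)(-6) ⇒ p = 3/4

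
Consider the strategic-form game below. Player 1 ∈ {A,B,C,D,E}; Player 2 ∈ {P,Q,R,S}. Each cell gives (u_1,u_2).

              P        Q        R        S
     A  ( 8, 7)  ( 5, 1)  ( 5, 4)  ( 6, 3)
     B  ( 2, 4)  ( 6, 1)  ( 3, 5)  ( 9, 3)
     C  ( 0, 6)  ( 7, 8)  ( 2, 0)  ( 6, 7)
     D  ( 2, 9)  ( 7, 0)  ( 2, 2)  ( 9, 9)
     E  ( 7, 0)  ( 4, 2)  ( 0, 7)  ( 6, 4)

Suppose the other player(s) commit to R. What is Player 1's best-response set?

u_1(A vs R) = 5
u_1(B vs R) = 3
u_1(C vs R) = 2
u_1(D vs R) = 2
u_1(E vs R) = 0
max payoff 5 at {A}

argmax u_1 = {A}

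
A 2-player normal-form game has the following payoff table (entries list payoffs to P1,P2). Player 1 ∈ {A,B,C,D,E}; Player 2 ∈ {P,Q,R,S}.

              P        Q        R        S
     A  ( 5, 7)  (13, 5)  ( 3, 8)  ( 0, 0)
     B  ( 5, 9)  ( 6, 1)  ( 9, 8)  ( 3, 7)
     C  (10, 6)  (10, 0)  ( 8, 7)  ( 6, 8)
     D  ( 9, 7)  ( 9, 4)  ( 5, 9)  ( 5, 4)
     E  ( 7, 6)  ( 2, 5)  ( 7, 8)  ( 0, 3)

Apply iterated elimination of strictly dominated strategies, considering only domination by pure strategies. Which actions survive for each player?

P1 drop D (C beats it: P:10>9 Q:10>9 R:8>5 S:6>5)
P1 drop E (C beats it: P:10>7 Q:10>2 R:8>7 S:6>0)
P2 drop Q (P beats it: A:7>5 B:9>1 C:6>0)
P1 drop A (C beats it: P:10>5 R:8>3 S:6>0)
P1→{B,C} P2→{P,R,S}

IESDS → P1:{B,C} P2:{P,R,S}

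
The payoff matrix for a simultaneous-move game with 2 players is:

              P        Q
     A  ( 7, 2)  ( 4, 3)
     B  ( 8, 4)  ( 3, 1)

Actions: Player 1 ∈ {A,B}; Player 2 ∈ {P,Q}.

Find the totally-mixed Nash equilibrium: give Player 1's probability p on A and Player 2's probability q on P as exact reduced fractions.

P1 indiff ⇒ q·7+(1-q)·4 = q·8+(1-q)·3 ⇒ q(-1) = (1-q)(-1) ⇒ q = 1/2
P2 indiff ⇒ p·2+(1-p)·4 = p·3+(1-p)·1 ⇒ p(-1) = (1-p)(-3) ⇒ p = 3/4

(p,q) = (3/4, 1/2)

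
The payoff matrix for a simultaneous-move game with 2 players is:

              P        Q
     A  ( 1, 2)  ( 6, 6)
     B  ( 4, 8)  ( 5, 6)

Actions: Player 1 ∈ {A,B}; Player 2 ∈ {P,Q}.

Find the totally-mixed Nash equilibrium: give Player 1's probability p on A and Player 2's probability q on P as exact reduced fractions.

P1 indiff ⇒ q·1+(1-q)·6 = q·4+(1-q)·5 ⇒ q(-3) = (1-q)(-1) ⇒ q = 1/4
P2 indiff ⇒ p·2+(1-p)·8 = p·6+(1-p)·6 ⇒ p(-4) = (1-p)(-2) ⇒ p = 1/3

P1 mixes 1/3 on A; P2 mixes 1/4 on P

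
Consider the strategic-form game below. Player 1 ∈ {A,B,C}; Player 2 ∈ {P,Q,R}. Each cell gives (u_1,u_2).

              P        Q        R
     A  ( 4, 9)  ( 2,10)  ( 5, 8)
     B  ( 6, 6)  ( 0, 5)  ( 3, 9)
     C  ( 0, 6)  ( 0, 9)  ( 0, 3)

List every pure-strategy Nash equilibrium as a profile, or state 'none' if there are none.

PSNE = {(A,Q)}

(A,P): not NE [P1→B gives 6>4; P2→Q gives 10>9]
(A,Q): NE
(A,R): not NE [P2→Q gives 10>8]
(B,P): not NE [P2→R gives 9>6]
(B,Q): not NE [P1→A gives 2>0; P2→R gives 9>5]
(B,R): not NE [P1→A gives 5>3]
(C,P): not NE [P1→B gives 6>0; P2→Q gives 9>6]
(C,Q): not NE [P1→A gives 2>0]
(C,R): not NE [P1→A gives 5>0; P2→Q gives 9>3]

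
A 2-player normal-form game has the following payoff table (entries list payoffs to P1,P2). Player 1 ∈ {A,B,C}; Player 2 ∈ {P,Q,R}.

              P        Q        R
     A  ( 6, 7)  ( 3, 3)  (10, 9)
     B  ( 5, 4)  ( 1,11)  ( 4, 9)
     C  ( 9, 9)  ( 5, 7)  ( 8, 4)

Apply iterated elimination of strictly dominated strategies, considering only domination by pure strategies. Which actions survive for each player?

P1 drop B (A beats it: P:6>5 Q:3>1 R:10>4)
P2 drop Q (P beats it: A:7>3 C:9>7)
P1→{A,C} P2→{P,R}

Survivors P1:{A,C} P2:{P,R}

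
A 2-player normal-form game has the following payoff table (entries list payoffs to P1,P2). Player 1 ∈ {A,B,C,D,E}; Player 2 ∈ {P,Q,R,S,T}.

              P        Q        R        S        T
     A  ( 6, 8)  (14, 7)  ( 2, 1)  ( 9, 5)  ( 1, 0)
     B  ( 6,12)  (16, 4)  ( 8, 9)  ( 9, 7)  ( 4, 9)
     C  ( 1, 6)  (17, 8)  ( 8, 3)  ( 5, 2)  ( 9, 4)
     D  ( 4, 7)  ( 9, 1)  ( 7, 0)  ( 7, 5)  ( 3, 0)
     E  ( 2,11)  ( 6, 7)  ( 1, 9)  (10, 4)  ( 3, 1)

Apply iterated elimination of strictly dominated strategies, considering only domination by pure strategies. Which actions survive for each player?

P1 drop D (B beats it: P:6>4 Q:16>9 R:8>7 S:9>7 T:4>3)
P2 drop R (P beats it: A:8>1 B:12>9 C:6>3 E:11>9)
P2 drop S (P beats it: A:8>5 B:12>7 C:6>2 E:11>4)
P1 drop E (B beats it: P:6>2 Q:16>6 T:4>3)
P2 drop T (P beats it: A:8>0 B:12>9 C:6>4)
P1→{A,B,C} P2→{P,Q}

Remaining: P1:{A,B,C} P2:{P,Q}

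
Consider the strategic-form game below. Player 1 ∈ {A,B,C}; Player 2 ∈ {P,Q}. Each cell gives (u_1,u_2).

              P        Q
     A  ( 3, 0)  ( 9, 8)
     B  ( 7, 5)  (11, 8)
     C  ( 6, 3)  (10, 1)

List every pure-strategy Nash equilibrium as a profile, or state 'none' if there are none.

(A,P): not NE [P1→B gives 7>3; P2→Q gives 8>0]
(A,Q): not NE [P1→B gives 11>9]
(B,P): not NE [P2→Q gives 8>5]
(B,Q): NE
(C,P): not NE [P1→B gives 7>6]
(C,Q): not NE [P1→B gives 11>10; P2→P gives 3>1]

Nash profiles: (B,Q)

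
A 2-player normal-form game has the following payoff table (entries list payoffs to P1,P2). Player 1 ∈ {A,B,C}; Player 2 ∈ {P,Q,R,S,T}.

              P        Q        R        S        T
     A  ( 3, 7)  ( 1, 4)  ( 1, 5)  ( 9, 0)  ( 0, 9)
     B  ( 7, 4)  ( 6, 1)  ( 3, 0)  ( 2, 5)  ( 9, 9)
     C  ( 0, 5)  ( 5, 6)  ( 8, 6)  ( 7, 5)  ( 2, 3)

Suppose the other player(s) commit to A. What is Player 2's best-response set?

u_2(P vs A) = 7
u_2(Q vs A) = 4
u_2(R vs A) = 5
u_2(S vs A) = 0
u_2(T vs A) = 9
max payoff 9 at {T}

BR_2 = {T}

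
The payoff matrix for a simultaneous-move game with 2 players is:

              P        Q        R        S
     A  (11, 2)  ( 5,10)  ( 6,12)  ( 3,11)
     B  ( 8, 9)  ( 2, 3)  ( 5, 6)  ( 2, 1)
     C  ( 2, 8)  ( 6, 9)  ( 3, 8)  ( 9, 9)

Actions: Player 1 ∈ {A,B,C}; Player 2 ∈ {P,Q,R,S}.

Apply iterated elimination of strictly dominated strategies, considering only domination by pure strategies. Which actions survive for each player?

IESDS → P1:{A,C} P2:{Q,R,S}

P1 drop B (A beats it: P:11>8 Q:5>2 R:6>5 S:3>2)
P2 drop P (Q beats it: A:10>2 C:9>8)
P1→{A,C} P2→{Q,R,S}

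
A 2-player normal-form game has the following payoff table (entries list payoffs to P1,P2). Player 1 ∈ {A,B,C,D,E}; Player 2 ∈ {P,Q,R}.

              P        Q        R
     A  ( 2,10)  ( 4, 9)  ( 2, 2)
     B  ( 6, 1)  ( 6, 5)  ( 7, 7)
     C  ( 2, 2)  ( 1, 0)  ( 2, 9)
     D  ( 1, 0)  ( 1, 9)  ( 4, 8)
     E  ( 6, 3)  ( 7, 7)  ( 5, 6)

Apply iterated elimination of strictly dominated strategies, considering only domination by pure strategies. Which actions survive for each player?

Survivors P1:{B,E} P2:{Q,R}

P1 drop A (B beats it: P:6>2 Q:6>4 R:7>2)
P1 drop C (B beats it: P:6>2 Q:6>1 R:7>2)
P1 drop D (B beats it: P:6>1 Q:6>1 R:7>4)
P2 drop P (Q beats it: B:5>1 E:7>3)
P1→{B,E} P2→{Q,R}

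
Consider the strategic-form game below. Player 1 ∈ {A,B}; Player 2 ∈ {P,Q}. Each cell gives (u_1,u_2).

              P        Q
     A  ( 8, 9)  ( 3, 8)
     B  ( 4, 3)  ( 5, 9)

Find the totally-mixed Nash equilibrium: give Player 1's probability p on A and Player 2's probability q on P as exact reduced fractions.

p=6/7, q=1/3

P1 indiff ⇒ q·8+(1-q)·3 = q·4+(1-q)·5 ⇒ q(4) = (1-q)(2) ⇒ q = 1/3
P2 indiff ⇒ p·9+(1-p)·3 = p·8+(1-p)·9 ⇒ p(1) = (1-p)(6) ⇒ p = 6/7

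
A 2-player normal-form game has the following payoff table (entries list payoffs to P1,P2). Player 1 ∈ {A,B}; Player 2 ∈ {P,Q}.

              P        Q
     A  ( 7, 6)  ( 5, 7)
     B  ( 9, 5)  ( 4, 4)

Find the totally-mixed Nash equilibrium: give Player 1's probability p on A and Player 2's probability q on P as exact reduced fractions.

(p,q) = (1/2, 1/3)

P1 indiff ⇒ q·7+(1-q)·5 = q·9+(1-q)·4 ⇒ q(-2) = (1-q)(-1) ⇒ q = 1/3
P2 indiff ⇒ p·6+(1-p)·5 = p·7+(1-p)·4 ⇒ p(-1) = (1-p)(-1) ⇒ p = 1/2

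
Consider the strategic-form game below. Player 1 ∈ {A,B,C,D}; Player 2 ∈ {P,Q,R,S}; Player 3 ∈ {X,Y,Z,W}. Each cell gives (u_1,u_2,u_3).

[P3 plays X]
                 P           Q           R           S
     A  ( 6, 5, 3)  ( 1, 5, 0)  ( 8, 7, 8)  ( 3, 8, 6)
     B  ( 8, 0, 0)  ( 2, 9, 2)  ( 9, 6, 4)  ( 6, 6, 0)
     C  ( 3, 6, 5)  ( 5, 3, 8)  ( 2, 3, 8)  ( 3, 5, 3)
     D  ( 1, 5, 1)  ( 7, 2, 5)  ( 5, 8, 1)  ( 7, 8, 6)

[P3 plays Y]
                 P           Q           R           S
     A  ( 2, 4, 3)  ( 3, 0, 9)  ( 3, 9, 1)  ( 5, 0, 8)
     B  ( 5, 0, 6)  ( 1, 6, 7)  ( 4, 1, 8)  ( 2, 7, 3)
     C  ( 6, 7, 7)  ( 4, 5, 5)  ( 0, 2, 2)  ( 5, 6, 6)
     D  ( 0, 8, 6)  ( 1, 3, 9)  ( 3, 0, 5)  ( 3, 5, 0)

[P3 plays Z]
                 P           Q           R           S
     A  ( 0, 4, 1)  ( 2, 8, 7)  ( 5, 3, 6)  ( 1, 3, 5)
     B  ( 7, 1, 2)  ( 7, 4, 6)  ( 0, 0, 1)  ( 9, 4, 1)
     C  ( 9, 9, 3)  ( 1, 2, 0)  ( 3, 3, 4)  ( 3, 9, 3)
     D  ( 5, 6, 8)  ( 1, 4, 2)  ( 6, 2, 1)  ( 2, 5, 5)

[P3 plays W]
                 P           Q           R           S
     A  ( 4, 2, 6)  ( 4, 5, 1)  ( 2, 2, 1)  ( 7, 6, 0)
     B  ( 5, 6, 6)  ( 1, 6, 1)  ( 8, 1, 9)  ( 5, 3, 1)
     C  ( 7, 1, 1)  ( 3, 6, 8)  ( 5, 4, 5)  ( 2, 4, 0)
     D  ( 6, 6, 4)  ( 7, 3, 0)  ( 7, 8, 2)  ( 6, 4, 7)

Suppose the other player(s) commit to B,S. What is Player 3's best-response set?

u_3(X vs B,S) = 0
u_3(Y vs B,S) = 3
u_3(Z vs B,S) = 1
u_3(W vs B,S) = 1
max payoff 3 at {Y}

argmax u_3 = {Y}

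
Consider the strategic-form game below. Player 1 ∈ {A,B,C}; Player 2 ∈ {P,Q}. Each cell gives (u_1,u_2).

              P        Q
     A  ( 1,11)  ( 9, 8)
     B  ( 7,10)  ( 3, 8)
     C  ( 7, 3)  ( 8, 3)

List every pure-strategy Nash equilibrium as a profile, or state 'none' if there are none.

(A,P): not NE [P1→C gives 7>1]
(A,Q): not NE [P2→P gives 11>8]
(B,P): NE
(B,Q): not NE [P1→A gives 9>3; P2→P gives 10>8]
(C,P): NE
(C,Q): not NE [P1→A gives 9>8]

Nash profiles: (B,P), (C,P)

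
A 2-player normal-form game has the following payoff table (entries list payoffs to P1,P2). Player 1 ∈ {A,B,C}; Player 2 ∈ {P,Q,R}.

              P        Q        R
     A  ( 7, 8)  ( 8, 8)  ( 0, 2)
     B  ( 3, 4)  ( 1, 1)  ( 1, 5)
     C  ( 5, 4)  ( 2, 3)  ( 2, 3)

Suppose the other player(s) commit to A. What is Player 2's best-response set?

P2 best: {P,Q}

u_2(P vs A) = 8
u_2(Q vs A) = 8
u_2(R vs A) = 2
max payoff 8 at {P,Q}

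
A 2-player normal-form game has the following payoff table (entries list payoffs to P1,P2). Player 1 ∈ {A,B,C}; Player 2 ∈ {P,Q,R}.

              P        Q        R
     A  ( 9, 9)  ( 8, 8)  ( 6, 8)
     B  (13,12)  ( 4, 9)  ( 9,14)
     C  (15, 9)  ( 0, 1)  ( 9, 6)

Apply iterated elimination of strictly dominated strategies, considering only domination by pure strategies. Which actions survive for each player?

Remaining: P1:{B,C} P2:{P,R}

P2 drop Q (P beats it: A:9>8 B:12>9 C:9>1)
P1 drop A (B beats it: P:13>9 R:9>6)
P1→{B,C} P2→{P,R}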